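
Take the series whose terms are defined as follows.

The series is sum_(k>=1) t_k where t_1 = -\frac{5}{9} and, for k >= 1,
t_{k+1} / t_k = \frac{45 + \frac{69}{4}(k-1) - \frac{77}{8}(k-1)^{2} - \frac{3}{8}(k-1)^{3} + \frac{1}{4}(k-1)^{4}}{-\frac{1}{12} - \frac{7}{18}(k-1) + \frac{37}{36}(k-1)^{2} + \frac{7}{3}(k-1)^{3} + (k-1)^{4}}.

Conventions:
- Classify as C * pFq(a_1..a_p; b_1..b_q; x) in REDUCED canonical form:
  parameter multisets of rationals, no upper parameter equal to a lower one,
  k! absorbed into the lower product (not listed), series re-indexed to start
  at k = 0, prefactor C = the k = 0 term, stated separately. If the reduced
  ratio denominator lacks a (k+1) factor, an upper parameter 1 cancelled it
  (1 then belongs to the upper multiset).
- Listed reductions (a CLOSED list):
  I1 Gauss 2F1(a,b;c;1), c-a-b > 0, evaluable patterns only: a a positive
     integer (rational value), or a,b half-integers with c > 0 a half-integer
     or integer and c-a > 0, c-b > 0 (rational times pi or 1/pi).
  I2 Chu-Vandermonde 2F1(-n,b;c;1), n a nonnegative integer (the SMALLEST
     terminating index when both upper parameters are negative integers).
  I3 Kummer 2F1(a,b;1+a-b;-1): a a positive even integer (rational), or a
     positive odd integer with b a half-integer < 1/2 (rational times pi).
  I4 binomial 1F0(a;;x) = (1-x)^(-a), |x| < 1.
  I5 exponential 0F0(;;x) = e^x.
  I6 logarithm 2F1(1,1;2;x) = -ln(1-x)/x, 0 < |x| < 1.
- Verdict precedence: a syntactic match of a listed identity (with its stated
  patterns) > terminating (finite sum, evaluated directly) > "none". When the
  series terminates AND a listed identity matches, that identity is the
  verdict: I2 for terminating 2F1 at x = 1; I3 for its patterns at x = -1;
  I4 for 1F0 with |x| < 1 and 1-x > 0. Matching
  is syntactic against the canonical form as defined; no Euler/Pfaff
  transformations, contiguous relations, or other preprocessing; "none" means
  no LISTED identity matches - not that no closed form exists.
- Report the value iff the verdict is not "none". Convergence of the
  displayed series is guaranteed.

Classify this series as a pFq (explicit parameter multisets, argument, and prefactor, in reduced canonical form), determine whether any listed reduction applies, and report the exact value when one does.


Structural cue: x = \frac{1}{4} and cancel k + 3/2 from the displayed ratio first; then prefactor -5/9.
Step ratio: r(k) = \frac{1}{4} * (k-5) (k-4) (k+6) / [(k-\frac{1}{3}) (k+\frac{1}{6}) (k+1)] - rational; roots negated = parameters, x = \frac{1}{4}, C = -\frac{5}{9}.

At argument \frac{1}{4}: a 3F2 with upper {-5, -4, 6}, lower {-\frac{1}{3}, \frac{1}{6}}, scaled by C = -\frac{5}{9}. Verdict: terminating - the sum ends at index 4 because -4 is a negative integer; exact evaluation follows. Exact value: \frac{3226175}{342}.


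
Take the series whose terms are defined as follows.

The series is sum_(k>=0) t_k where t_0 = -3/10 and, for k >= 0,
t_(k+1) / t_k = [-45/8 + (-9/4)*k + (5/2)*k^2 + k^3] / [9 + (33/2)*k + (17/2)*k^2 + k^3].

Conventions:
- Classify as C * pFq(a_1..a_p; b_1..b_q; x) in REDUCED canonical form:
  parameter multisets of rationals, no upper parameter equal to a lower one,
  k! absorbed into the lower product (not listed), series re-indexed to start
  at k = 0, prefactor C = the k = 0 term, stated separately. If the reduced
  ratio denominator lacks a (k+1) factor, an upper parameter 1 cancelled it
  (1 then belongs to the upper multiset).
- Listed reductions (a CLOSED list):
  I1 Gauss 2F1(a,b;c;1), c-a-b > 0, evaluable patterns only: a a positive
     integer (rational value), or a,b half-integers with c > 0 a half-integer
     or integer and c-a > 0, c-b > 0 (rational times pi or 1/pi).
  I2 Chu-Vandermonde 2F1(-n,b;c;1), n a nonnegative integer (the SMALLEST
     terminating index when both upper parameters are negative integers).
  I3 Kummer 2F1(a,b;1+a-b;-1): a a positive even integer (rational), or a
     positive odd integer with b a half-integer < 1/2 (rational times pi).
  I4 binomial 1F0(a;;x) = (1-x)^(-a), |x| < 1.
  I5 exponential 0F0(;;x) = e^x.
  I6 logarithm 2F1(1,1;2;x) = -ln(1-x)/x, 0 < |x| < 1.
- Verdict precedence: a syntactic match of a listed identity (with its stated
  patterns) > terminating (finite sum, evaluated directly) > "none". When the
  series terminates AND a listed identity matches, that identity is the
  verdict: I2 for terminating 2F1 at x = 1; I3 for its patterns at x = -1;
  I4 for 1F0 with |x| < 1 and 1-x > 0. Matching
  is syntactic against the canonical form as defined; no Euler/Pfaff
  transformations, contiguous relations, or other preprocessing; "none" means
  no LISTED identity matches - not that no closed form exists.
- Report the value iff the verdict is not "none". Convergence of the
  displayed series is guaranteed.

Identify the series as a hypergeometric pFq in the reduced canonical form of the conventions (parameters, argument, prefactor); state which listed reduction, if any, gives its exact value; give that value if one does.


Reduced: x = 1, 2F1, upper = {-3/2, 5/2}, lower = {6}, C = -3/10. Verdict: the half-integer Gauss pattern (I1) fires (x = 1; upper {-3/2, 5/2} half-integers, c = 6 in the evaluable pattern). Sum: (-32768/75075) / pi.

First insight: from the first term -3/10: factor the ratio over Q (prefactor -3/10): negated roots = parameters.
Step ratio: r(k) = 1 * (k-3/2) (k+5/2) / [(k+6) (k+1)] - rational; roots negated = parameters, x = 1, C = -3/10.


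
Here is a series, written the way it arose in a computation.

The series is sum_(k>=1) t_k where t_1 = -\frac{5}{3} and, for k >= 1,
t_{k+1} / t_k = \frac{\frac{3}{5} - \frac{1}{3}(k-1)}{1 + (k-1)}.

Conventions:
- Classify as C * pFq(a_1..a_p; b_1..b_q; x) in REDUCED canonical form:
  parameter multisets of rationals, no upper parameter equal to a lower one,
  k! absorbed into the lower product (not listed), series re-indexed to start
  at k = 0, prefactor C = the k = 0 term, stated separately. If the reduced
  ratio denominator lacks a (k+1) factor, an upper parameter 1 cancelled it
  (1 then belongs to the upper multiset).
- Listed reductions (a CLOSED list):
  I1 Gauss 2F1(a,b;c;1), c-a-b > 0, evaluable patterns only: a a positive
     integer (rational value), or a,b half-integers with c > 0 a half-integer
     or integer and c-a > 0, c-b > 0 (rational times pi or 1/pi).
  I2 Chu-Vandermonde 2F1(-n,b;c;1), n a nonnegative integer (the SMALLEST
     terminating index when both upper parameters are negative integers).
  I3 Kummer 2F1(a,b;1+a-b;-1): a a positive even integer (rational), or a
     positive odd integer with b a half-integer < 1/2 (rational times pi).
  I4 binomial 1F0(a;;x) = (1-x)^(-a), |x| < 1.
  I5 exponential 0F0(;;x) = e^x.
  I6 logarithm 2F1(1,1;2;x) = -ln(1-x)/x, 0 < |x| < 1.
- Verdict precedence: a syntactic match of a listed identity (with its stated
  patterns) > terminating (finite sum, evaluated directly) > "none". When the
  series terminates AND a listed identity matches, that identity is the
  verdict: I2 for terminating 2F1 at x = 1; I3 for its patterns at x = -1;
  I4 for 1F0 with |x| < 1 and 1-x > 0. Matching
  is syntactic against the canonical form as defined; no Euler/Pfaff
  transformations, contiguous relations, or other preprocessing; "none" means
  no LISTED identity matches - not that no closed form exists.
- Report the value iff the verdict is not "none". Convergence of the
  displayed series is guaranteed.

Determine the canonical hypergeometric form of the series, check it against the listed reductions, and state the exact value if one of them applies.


Prefactor -\frac{5}{3}, argument -\frac{1}{3}: 1F0 with upper {-\frac{9}{5}} over lower {-}. Verdict: binomial (I4) fires (the 1F0 binomial series: exponent 9/5, x = -\frac{1}{3}). Exact value: \left(-\frac{5}{3}\right) \cdot \left(\frac{4}{3}\right)^{\frac{9}{5}}.

Key step: t_0 = -\frac{5}{3} here, and factor the ratio over Q (C = -5/3): negated roots = parameters.
Ratio: r(k) = -\frac{1}{3} * (k-\frac{9}{5}) / [(k+1)] - rational in k. x = -\frac{1}{3}; t_0 = -\frac{5}{3}; negate the roots.


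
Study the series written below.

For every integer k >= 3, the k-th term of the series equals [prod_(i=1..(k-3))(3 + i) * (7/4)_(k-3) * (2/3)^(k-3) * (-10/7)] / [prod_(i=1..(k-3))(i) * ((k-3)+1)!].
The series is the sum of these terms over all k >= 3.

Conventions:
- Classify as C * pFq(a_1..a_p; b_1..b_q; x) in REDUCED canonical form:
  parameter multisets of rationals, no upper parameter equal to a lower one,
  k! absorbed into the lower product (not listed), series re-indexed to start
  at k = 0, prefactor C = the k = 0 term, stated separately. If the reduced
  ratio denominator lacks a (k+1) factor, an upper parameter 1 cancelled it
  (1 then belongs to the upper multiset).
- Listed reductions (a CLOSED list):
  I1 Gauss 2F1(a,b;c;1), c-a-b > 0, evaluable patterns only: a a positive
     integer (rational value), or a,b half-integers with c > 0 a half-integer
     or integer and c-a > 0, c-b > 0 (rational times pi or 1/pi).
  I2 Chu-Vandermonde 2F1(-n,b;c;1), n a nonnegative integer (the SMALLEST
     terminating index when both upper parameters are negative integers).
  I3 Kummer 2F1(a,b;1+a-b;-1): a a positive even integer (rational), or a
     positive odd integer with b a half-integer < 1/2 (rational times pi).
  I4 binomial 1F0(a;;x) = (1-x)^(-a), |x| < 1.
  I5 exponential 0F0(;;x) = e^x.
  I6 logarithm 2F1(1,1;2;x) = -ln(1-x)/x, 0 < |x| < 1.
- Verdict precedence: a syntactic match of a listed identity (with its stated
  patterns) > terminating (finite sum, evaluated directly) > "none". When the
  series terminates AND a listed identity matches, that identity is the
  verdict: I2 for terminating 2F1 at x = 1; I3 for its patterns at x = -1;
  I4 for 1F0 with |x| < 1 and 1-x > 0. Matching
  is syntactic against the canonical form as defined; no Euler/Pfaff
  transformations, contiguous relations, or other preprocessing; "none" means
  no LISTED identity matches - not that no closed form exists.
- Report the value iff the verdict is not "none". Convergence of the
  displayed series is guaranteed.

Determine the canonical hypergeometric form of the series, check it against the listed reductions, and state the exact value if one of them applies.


x = 2/3 here; the reduced form reads 2F1, upper {7/4, 4}, lower {2}, C = -10/7. Verdict: none here - no I1-I6 shape fits x = 2/3 with lower {2}.

Structural cue: x = (2/3) and the product of the first k integers (C = -10/7) is k!.
Ratio: r(k) = (2/3) * (k+7/4) (k+4) / [(k+2) (k+1)] - rational; roots negated = parameters, x = (2/3), C = -10/7.


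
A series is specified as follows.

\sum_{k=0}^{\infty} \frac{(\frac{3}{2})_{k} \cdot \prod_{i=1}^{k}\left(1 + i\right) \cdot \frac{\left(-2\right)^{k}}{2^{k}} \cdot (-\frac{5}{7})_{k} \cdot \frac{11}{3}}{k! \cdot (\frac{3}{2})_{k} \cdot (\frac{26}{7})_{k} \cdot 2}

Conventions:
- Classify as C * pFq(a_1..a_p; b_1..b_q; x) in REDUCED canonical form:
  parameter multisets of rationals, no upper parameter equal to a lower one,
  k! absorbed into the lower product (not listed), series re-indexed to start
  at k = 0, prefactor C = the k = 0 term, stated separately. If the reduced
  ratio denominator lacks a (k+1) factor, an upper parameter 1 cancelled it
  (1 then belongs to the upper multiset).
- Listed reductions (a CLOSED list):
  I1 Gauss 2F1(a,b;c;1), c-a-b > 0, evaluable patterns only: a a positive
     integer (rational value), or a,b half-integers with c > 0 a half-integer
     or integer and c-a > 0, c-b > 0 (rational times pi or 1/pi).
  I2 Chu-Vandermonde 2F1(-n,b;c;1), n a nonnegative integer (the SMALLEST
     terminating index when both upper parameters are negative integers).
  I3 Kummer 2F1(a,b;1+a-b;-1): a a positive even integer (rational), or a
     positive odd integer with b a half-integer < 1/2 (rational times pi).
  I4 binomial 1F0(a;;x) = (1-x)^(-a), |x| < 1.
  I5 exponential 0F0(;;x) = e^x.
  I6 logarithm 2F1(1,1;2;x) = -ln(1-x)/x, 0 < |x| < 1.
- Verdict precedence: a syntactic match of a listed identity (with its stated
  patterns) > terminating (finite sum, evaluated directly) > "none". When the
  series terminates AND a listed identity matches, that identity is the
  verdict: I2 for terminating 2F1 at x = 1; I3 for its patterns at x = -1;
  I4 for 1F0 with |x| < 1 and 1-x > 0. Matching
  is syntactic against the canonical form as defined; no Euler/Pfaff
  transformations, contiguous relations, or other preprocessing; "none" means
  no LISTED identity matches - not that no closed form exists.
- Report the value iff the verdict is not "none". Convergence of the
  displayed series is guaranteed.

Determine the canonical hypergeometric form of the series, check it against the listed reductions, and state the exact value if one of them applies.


x = -1 here; the reduced form reads 2F1, upper {-\frac{5}{7}, 2}, lower {\frac{26}{7}}, C = \frac{11}{6}. Verdict: Kummer's theorem (I3) matches (x = -1; c = \frac{26}{7} equals 1+a-b for upper {-\frac{5}{7}, 2}: listed pattern). Hence: \frac{209}{84}.

Structural cue: with t_0 = \frac{11}{6}, the two k-th powers (C = 11/6, x = -1) combine into one argument.
Adjacent-term ratio: r(k) = -1 * (k-\frac{5}{7}) (k+2) / [(k+\frac{26}{7}) (k+1)] - rational in k. x = -1; t_0 = \frac{11}{6}; negate the roots.


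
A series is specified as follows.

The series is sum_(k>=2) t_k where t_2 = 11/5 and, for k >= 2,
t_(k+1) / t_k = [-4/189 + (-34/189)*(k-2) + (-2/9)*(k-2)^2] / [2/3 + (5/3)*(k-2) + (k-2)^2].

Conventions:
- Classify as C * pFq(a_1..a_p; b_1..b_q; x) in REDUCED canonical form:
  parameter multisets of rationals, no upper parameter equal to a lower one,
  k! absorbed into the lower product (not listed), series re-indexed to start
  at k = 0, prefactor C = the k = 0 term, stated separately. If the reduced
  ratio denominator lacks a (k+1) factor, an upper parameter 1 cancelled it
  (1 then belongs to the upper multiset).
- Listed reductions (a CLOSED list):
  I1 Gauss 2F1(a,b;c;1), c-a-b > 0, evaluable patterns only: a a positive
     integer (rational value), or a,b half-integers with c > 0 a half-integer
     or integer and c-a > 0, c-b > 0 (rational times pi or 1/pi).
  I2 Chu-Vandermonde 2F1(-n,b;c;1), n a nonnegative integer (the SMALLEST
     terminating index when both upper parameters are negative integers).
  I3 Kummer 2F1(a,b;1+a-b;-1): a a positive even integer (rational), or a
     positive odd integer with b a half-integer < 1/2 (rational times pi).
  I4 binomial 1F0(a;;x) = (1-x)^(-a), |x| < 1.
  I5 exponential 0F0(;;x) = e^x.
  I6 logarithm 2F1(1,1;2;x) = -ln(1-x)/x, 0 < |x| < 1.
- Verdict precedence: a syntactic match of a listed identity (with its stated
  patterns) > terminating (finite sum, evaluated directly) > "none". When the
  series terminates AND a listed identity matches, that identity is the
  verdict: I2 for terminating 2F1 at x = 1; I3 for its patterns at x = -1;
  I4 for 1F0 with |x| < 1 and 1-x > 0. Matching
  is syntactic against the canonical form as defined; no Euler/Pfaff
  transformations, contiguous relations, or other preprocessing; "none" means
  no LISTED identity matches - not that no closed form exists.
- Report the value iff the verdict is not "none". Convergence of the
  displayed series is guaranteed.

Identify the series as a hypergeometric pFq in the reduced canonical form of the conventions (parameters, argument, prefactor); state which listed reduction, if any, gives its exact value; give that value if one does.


This is 11/5 * 1F0(1/7; -; -2/9) in reduced canonical form. Verdict: the I4 binomial reduction fires (the 1F0 binomial series: exponent -1/7, x = -2/9). Exact value: (11/5) * (11/9)^(-1/7).

Structural cue: x = (-2/9) and cancel k + 2/3 from the displayed ratio first; then C = 11/5, x = -2/9.
Consecutive-term ratio: r(k) = (-2/9) * (k+1/7) / [(k+1)] - rational in k. x = (-2/9); t_0 = 11/5; negate the roots.


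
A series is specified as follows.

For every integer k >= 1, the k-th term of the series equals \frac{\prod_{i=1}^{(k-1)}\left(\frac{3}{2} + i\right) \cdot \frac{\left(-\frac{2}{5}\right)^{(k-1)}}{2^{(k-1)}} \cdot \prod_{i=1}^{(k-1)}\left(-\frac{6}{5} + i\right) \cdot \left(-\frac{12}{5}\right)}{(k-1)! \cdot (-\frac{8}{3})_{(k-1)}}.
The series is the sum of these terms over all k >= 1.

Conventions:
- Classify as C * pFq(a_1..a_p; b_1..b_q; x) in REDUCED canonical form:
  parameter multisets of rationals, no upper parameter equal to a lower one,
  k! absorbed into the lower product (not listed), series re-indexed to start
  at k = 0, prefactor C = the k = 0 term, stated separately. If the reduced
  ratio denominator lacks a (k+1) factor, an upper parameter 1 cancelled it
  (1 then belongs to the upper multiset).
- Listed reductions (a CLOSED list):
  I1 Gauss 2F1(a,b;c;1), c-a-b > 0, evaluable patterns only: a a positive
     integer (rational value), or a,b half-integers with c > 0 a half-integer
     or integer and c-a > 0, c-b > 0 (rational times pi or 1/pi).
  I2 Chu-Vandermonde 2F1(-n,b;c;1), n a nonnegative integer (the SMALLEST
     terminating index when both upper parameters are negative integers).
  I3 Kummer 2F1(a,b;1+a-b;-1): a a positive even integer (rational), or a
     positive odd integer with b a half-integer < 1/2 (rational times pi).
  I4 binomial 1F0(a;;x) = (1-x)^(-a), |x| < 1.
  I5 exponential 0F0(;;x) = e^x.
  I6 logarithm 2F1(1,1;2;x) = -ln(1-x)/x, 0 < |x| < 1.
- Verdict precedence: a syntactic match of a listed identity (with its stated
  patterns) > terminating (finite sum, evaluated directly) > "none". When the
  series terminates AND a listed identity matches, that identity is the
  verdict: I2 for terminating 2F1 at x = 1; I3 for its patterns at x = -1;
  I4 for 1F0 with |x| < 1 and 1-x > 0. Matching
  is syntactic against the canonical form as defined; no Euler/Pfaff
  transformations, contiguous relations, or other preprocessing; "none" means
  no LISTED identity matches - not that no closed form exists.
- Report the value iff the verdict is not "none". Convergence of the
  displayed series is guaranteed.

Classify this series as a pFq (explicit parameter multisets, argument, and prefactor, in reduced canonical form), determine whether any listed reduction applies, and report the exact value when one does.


Key step: t_0 being -\frac{12}{5}, the running product (C = -12/5, x = -1/5) telescopes to a rising factorial.
Consecutive-term ratio: r(k) = -\frac{1}{5} * (k-\frac{1}{5}) (k+\frac{5}{2}) / [(k-\frac{8}{3}) (k+1)] - rational in k. x = -\frac{1}{5}; t_0 = -\frac{12}{5}; negate the roots.

Classification (C = -\frac{12}{5}): 2F1 with upper {-\frac{1}{5}, \frac{5}{2}}, lower {-\frac{8}{3}}, argument x = -\frac{1}{5}. Verdict: none. No listed pattern accepts 2F1(-\frac{1}{5}, \frac{5}{2}; -\frac{8}{3}; -\frac{1}{5}).


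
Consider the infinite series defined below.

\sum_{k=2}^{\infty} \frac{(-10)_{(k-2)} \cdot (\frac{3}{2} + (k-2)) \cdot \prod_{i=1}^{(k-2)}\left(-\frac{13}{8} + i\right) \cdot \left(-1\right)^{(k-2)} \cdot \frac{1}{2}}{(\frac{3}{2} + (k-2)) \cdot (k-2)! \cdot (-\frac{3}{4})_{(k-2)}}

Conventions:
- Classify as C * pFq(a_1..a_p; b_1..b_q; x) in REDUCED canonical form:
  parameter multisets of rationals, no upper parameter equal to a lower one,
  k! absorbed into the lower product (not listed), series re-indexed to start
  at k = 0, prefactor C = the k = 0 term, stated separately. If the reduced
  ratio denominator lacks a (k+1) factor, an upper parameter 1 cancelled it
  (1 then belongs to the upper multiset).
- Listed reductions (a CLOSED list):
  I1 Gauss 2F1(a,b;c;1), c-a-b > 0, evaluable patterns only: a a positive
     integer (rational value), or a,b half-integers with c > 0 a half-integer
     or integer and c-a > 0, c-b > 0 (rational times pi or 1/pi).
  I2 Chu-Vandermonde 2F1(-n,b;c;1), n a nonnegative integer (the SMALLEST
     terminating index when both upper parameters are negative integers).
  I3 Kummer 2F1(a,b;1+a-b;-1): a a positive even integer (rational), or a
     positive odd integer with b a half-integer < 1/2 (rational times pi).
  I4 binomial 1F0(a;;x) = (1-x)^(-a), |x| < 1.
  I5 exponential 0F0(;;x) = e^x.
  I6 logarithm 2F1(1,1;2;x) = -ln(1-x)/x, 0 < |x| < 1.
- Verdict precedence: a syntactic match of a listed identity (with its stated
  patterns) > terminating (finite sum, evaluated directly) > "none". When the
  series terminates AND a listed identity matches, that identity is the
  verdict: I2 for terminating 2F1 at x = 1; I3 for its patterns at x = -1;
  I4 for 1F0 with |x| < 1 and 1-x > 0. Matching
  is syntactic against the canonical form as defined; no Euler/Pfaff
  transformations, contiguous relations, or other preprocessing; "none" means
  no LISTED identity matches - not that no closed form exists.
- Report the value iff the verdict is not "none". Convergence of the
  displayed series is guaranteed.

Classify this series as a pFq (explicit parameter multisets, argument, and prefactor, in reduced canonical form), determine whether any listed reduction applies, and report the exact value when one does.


Prefactor \frac{1}{2}, argument -1: 2F1 with upper {-10, -\frac{5}{8}} over lower {-\frac{3}{4}}. Verdict: terminating - the sum ends at index 10 because -10 is a negative integer; exact evaluation follows. Its exact value is \frac{49966009617}{65628160}.

Key observation: t_0 = \frac{1}{2} here, and striking the common factor k + 3/2 reduces the term (C = 1/2, x = -1).
Term ratio: r(k) = -1 * (k-10) (k-\frac{5}{8}) / [(k-\frac{3}{4}) (k+1)] - poly over poly, x = -1 from leading terms; C = \frac{1}{2} at k = 0.


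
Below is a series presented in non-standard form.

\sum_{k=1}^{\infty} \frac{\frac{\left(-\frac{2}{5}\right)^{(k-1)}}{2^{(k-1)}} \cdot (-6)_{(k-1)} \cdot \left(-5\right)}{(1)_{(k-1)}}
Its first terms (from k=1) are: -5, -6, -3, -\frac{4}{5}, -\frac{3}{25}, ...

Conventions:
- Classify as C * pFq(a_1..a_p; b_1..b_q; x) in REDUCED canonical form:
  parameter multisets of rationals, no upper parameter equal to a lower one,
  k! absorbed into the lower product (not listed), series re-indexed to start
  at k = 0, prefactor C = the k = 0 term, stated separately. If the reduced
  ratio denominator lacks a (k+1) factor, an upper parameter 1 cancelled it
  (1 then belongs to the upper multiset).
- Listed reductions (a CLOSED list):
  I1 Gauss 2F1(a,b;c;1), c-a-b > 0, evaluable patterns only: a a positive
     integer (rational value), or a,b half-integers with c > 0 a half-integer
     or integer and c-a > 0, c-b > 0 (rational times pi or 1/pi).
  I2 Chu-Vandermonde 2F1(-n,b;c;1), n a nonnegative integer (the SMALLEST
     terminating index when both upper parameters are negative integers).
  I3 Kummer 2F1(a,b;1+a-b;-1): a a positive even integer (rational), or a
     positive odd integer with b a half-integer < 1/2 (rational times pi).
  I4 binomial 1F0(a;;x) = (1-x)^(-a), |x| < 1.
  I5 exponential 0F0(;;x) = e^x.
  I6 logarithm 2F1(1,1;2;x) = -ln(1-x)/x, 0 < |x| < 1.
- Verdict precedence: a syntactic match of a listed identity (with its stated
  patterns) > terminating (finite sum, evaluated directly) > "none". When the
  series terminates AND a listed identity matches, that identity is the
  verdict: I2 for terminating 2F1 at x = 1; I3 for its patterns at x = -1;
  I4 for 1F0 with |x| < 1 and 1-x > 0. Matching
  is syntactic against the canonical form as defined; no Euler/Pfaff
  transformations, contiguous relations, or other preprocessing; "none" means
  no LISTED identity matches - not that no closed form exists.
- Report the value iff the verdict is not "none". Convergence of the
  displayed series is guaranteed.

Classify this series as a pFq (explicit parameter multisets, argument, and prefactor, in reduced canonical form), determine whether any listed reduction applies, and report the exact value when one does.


Classification (C = -5): 1F0 with upper {-6}, lower {-}, argument x = -\frac{1}{5}. Verdict: the binomial series (I4) fires (the 1F0 binomial series: exponent 6, x = -\frac{1}{5}). Hence: -\frac{46656}{3125}.

The tell: t_0 being -5, (1)_k (C = -5) is k! itself.
Step ratio: r(k) = -\frac{1}{5} * (k-6) / [(k+1)] - rational; roots negated = parameters, x = -\frac{1}{5}, C = -5.


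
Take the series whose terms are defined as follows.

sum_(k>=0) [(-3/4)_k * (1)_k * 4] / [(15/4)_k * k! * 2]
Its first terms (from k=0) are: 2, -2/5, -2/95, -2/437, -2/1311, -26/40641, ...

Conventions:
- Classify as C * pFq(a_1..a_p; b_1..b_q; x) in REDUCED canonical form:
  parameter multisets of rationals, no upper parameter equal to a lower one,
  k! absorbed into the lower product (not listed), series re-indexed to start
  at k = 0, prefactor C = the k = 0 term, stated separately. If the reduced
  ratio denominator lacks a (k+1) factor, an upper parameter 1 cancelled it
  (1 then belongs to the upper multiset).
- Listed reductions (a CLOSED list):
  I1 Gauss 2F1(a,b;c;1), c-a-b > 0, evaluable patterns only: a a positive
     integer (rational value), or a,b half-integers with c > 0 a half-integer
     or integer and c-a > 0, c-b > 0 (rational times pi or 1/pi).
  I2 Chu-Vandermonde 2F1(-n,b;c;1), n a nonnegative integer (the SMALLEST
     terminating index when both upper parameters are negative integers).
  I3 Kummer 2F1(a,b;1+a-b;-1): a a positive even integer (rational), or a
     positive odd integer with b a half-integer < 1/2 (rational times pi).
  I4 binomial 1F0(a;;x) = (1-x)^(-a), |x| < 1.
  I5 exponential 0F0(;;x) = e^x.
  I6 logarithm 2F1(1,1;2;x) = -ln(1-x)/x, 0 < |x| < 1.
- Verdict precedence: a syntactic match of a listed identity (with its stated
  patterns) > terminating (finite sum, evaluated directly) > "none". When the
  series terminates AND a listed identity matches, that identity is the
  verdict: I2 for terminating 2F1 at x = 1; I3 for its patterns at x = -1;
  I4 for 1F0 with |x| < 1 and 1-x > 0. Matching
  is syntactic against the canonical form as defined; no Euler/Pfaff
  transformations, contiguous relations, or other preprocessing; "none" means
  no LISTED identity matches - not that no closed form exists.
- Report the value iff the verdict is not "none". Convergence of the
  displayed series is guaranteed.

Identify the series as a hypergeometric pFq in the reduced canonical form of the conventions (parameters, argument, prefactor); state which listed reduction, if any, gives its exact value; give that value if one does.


Key observation: with t_0 = 2, the constant factors (C = 2) combine into one prefactor.
Term ratio: r(k) = 1 * (k-3/4) (k+1) / [(k+15/4) (k+1)] - rational in k, leading ratio 1; with t_0 = 2, classification follows.

The series (x = 1) is 2F1: upper {-3/4, 1}, lower {15/4}, prefactor 2. Verdict (x = 1): Gauss's theorem (I1) applies (x = 1: the Gamma ratio telescopes since c-a-b = 7/2 > 0 and a = 1 in Z>0). Value: 11/7.


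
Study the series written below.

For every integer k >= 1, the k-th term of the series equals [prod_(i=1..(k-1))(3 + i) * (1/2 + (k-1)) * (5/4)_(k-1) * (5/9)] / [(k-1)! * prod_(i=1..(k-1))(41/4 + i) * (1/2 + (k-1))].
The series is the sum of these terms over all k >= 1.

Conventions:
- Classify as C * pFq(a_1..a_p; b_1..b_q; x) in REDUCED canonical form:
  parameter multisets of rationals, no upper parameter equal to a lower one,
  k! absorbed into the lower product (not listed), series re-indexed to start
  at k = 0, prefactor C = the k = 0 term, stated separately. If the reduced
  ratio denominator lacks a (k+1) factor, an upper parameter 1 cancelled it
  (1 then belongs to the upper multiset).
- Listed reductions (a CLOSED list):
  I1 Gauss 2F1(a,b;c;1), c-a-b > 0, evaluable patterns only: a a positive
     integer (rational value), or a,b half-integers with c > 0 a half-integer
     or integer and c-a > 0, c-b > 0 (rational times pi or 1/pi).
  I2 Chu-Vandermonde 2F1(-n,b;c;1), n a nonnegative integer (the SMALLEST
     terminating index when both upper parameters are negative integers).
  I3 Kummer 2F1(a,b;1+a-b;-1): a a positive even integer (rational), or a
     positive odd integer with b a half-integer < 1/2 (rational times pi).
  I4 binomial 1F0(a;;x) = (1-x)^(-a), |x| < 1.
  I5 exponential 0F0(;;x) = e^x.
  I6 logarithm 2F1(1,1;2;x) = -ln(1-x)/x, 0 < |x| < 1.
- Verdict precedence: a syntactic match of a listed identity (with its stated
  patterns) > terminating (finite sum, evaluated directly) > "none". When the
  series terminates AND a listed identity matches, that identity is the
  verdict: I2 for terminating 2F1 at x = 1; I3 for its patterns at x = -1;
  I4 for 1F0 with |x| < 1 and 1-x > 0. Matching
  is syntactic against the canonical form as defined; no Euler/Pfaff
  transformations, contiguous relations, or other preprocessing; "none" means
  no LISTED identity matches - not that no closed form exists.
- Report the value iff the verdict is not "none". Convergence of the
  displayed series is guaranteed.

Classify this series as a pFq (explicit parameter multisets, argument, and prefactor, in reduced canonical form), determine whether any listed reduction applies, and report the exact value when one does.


Reduced: x = 1, 2F1, upper = {5/4, 4}, lower = {45/4}, C = 5/9. Verdict at x = 1: Gauss's theorem (I1) matches (x = 1: the Gamma ratio telescopes since c-a-b = 6 > 0 and a = 4 in Z>0). Sum: 2419615/2322432.

First insight: with t_0 = 5/9, striking the common factor k + 1/2 reduces the term (prefactor 5/9).
Ratio: r(k) = 1 * (k+5/4) (k+4) / [(k+45/4) (k+1)] - poly over poly, x = 1 from leading terms; C = 5/9 at k = 0.


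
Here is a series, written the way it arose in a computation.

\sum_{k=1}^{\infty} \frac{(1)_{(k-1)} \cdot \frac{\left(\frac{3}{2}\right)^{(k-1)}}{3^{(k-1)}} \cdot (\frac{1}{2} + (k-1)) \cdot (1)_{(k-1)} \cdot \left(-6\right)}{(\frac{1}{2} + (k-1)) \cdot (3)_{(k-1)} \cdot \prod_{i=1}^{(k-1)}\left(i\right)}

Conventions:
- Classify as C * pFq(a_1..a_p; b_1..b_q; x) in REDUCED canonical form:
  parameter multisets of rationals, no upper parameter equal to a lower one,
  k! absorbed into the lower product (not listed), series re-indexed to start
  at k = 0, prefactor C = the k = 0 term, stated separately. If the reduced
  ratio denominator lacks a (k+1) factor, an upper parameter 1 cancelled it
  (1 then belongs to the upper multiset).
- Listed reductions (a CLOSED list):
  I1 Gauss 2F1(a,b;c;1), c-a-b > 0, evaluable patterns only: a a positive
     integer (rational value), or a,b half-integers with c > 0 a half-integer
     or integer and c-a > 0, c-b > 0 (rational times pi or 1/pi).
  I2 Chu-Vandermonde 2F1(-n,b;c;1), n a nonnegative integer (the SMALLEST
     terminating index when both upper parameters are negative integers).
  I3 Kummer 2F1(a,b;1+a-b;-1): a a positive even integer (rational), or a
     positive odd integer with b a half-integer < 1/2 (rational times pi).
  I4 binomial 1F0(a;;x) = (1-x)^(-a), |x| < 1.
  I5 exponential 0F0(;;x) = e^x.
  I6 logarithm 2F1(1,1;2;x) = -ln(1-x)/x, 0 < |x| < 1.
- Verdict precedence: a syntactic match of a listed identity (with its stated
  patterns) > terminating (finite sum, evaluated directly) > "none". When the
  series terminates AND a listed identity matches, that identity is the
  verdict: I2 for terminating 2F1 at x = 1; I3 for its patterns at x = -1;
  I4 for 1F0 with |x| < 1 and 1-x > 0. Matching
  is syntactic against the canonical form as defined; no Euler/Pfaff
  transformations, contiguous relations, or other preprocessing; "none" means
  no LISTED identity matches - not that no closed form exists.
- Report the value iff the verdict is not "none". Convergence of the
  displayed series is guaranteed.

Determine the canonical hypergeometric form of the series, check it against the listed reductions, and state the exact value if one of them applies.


Canonical form: C = -6 times 2F1 with upper {1, 1}, lower {3}, x = \frac{1}{2}. Verdict: none - this 2F1 at x = \frac{1}{2} matches no listed pattern, and upper {1, 1} holds no stopper.

The tell: t_0 being -6, the two k-th powers (prefactor -6) combine into one argument.
Adjacent-term ratio: r(k) = \frac{1}{2} * (k+1) (k+1) / [(k+3) (k+1)] ; factor over Q: parameters, x = \frac{1}{2}, and C = -6.


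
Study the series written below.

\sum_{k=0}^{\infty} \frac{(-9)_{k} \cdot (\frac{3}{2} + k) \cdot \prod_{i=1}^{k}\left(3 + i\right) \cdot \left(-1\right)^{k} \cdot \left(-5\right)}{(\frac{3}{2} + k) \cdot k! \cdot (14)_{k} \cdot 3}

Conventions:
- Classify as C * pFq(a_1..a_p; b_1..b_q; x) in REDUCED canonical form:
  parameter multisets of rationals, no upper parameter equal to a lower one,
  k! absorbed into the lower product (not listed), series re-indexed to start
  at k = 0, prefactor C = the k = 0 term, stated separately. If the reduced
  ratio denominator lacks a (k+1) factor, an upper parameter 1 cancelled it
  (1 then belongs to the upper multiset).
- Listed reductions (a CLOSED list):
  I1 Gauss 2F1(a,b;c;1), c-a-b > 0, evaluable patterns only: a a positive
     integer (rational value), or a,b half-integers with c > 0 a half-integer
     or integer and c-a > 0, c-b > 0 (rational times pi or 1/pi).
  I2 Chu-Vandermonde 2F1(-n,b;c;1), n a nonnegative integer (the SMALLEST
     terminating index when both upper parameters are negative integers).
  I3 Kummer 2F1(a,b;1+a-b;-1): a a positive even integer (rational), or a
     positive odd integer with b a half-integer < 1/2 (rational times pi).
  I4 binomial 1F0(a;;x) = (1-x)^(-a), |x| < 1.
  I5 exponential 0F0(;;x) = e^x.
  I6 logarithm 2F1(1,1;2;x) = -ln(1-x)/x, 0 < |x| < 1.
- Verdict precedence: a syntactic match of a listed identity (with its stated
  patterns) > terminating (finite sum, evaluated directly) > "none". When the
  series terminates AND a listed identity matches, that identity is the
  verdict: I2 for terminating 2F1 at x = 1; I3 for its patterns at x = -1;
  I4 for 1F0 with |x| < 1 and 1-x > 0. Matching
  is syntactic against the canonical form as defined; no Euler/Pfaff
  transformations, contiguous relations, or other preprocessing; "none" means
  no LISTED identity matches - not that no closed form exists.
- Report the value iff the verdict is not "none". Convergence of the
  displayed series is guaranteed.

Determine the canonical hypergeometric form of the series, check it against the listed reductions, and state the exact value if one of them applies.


The series (x = -1) is 2F1: upper {-9, 4}, lower {14}, prefactor -\frac{5}{3}. Verdict: Kummer (I3) applies (x = -1; c = 14 equals 1+a-b for upper {-9, 4}: listed pattern). Value: -\frac{65}{3}.

Key observation: from the first term -\frac{5}{3}: the factor k + 3/2 cancels (top and bottom), leaving C = -5/3.
Consecutive-term ratio: r(k) = -1 * (k-9) (k+4) / [(k+14) (k+1)] - rational in k. x = -1; t_0 = -\frac{5}{3}; negate the roots.


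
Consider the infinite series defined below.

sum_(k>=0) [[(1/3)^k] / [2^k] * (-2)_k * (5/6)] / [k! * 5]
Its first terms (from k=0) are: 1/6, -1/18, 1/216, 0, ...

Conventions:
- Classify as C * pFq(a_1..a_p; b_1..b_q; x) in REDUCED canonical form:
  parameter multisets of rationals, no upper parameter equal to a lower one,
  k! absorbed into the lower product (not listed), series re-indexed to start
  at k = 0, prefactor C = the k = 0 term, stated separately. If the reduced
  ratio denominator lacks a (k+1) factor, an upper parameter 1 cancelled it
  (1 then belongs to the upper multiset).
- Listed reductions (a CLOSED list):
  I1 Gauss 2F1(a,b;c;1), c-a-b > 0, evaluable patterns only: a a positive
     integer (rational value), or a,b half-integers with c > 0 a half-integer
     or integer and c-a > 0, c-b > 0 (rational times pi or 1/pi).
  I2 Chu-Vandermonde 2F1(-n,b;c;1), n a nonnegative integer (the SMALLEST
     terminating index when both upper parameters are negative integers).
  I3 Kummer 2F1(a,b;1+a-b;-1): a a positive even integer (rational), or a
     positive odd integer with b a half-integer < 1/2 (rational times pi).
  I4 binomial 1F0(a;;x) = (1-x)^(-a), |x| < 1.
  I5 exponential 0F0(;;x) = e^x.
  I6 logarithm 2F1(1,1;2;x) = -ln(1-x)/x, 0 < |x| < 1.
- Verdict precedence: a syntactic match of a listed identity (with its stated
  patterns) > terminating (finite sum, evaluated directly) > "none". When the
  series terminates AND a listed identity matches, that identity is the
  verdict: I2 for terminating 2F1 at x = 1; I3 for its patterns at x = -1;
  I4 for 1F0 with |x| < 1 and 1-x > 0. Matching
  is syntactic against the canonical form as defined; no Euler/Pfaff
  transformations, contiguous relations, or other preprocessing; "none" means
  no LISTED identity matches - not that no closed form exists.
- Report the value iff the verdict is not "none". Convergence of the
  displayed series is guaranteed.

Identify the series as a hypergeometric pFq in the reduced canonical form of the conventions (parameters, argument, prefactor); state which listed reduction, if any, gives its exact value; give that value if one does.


x = 1/6 here; the reduced form reads 1F0, upper {-2}, lower {-}, C = 1/6. Verdict (x = 1/6): the binomial series (I4) applies (the 1F0 binomial series: exponent 2, x = 1/6). Sum: 25/216.

Key observation: x = (1/6) and the two k-th powers (prefactor 1/6) combine into one argument.
Term ratio: r(k) = (1/6) * (k-2) / [(k+1)] - rational in k. x = (1/6); t_0 = 1/6; negate the roots.


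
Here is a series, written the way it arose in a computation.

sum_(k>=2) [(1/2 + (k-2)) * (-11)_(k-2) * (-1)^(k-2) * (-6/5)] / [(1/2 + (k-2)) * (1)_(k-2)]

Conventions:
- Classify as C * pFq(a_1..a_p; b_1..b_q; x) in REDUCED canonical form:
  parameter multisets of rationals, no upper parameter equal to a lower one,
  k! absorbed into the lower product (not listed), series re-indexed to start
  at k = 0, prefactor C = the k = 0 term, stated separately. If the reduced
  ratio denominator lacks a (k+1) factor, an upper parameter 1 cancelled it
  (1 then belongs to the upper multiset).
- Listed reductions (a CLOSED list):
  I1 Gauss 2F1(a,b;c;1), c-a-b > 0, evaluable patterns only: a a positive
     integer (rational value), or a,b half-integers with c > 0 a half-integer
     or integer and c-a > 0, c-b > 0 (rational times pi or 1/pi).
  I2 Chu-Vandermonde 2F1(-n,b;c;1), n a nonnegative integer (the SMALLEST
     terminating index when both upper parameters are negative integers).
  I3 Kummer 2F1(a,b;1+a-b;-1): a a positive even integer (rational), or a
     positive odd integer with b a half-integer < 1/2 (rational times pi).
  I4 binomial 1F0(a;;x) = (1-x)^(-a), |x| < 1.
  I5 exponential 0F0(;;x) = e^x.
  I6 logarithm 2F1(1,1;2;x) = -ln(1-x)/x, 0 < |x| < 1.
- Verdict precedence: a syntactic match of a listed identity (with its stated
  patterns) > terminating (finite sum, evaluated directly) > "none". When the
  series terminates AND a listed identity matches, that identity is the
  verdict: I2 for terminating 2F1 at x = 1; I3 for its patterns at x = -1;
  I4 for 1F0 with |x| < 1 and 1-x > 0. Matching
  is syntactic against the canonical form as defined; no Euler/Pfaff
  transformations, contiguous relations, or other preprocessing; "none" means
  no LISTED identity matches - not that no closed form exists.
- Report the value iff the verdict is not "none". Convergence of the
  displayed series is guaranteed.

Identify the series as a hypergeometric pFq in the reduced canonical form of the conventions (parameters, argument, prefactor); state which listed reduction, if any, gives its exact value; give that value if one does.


The series (x = -1) is 1F0: upper {-11}, lower {-}, prefactor -6/5. Verdict: terminating. With -11 upstairs the series is a 12-term polynomial sum; evaluated term by term. Value: -12288/5.

First insight: t_0 being -6/5, k + 1/2 divides numerator and denominator alike; C = -6/5, x = -1 after cancelling.
Adjacent-term ratio: r(k) = (-1) * (k-11) / [(k+1)] - poly over poly, x = (-1) from leading terms; C = -6/5 at k = 0.


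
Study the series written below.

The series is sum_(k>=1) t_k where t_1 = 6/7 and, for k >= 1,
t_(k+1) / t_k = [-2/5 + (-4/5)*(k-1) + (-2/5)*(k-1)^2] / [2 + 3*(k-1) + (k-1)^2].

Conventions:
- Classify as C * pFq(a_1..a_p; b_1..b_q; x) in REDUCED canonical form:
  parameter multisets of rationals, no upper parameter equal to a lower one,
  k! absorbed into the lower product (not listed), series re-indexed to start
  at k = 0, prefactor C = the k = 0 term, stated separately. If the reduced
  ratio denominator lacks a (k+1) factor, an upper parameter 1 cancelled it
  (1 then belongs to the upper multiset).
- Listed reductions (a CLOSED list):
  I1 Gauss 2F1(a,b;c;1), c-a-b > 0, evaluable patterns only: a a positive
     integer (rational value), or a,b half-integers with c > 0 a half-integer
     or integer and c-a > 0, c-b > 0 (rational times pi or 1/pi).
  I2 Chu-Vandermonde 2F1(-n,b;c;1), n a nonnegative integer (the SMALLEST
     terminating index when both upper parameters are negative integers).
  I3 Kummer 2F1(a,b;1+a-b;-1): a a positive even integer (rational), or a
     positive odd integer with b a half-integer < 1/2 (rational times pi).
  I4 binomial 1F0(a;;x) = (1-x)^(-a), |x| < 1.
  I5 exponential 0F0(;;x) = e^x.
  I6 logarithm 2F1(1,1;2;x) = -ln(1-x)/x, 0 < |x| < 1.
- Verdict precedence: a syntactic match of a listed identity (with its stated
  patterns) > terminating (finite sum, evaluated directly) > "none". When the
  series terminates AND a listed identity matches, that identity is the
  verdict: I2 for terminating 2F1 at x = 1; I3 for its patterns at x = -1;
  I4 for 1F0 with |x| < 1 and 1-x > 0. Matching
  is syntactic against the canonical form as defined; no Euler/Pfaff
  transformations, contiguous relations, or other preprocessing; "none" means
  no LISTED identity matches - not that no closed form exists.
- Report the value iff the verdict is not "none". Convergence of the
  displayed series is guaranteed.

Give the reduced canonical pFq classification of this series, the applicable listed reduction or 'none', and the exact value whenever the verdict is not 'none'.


Classification (C = 6/7): 2F1 with upper {1, 1}, lower {2}, argument x = -2/5. Verdict: logarithm (I6) applies (the logarithm: parameters (1,1;2), x = -2/5). Its exact value is (15/7) * ln(7/5).

First insight: with t_0 = 6/7, factor the ratio over Q (prefactor 6/7): negated roots = parameters.
Step ratio: r(k) = (-2/5) * (k+1) (k+1) / [(k+2) (k+1)] - poly over poly, x = (-2/5) from leading terms; C = 6/7 at k = 0.
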